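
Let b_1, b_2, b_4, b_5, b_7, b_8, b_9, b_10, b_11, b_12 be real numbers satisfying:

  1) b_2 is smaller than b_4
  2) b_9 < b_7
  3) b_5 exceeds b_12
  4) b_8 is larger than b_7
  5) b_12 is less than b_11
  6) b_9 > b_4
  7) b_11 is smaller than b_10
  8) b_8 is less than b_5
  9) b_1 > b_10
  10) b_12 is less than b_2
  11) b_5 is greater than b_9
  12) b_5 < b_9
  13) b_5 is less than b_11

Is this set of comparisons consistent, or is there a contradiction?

Chaining the given relations yields b_9 < b_7 < b_8 < b_5, so b_9 < b_5. But one relation states b_5 < b_9. These cannot both hold.

inconsistent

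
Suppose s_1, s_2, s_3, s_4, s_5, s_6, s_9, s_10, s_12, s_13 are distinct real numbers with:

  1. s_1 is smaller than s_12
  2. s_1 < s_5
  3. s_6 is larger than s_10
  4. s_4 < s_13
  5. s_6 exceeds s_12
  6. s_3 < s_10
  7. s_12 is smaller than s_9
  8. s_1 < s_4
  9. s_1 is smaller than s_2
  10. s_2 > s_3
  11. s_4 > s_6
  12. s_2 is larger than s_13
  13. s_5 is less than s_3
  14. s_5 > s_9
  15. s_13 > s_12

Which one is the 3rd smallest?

s_9

The consecutive relations fix a unique order: s_1 < s_12 < s_9 < s_5 < s_3 < s_10 < s_6 < s_4 < s_13 < s_2.
The 3rd smallest is s_9.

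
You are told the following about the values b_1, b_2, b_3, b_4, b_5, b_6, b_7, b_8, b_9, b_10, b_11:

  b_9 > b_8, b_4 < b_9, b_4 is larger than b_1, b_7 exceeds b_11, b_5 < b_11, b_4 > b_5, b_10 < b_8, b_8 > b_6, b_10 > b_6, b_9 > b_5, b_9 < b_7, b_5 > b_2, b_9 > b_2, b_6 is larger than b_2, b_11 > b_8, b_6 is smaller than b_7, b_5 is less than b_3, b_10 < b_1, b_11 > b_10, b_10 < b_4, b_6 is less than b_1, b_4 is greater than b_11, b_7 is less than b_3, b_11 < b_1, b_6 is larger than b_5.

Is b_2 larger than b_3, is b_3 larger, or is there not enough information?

Chaining the given relations: b_2 < b_5 < b_6 < b_8 < b_11 < b_1 < b_4 < b_9 < b_7 < b_3.
So b_3 is larger.

b_3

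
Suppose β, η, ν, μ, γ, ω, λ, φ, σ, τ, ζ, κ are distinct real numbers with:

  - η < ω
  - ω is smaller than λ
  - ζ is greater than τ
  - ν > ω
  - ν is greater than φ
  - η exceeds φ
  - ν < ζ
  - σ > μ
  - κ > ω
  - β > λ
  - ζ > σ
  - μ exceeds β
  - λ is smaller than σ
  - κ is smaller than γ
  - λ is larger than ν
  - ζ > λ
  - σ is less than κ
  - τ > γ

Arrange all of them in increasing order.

Nothing is placed below φ, so it is least; from there φ < η; η < ω; ω < ν; ν < λ; λ < β; β < μ; μ < σ; σ < κ; κ < γ; γ < τ; τ < ζ, each given directly.

φ < η < ω < ν < λ < β < μ < σ < κ < γ < τ < ζ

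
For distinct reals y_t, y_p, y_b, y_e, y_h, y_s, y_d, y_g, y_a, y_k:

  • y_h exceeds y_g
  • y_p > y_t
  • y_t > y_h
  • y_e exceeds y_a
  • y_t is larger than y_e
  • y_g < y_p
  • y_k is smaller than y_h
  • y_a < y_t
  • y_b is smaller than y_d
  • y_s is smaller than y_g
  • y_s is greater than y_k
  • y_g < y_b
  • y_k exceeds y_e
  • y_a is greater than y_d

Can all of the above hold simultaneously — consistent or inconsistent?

inconsistent

Chaining the given relations yields y_b < y_d < y_a < y_e < y_k < y_s < y_g, so y_b < y_g. But one relation states y_g < y_b. These cannot both hold.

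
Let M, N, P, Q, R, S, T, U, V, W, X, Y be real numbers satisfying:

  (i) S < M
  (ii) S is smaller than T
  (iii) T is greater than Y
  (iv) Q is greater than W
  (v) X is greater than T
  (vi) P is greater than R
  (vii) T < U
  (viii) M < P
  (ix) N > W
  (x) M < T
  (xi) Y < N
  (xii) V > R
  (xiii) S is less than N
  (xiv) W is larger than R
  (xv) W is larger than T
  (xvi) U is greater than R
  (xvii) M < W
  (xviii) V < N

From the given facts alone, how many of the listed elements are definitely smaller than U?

The elements the relations force below U are R, S, M, Y, T — no chain reaches any other.
That is 5.

5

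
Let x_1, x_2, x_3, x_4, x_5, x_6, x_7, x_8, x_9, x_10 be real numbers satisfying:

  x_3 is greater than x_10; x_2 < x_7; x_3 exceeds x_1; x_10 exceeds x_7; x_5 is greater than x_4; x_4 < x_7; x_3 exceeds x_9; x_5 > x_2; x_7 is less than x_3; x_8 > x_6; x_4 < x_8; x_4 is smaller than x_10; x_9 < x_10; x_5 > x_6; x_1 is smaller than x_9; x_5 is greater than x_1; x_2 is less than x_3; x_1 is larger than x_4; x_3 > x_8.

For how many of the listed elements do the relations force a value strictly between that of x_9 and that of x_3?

The relations place x_9 below x_3. An element lies strictly between them when it is forced above x_9 and also forced below x_3.
Above x_9: {x_10}. Below x_3: {x_6, x_4, x_1, x_2, x_7, x_8, x_10}.
Intersection: {x_10} — 1.

1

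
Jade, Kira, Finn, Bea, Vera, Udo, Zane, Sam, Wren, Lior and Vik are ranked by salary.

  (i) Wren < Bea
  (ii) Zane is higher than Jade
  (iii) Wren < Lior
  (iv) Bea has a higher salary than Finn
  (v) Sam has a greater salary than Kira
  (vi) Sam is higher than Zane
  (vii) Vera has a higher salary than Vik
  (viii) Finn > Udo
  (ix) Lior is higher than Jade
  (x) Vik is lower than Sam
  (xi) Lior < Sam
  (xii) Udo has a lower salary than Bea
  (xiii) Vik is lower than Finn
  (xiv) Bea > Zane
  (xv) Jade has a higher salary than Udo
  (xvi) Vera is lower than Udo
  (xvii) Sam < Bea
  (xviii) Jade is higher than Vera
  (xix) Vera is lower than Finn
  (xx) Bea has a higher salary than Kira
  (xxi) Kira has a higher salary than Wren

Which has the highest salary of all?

Bea

Vik is not greatest since Vik < Vera; Vera is not greatest since Vera < Finn; Udo is not greatest since Udo < Bea; Jade is not greatest since Jade < Lior; Wren is not greatest since Wren < Lior; Lior is not greatest since Lior < Sam; Finn is not greatest since Finn < Bea; Kira is not greatest since Kira < Bea; Zane is not greatest since Zane < Sam; Sam is not greatest since Sam < Bea.
Only Bea has nothing above it, so Bea is the highest salary.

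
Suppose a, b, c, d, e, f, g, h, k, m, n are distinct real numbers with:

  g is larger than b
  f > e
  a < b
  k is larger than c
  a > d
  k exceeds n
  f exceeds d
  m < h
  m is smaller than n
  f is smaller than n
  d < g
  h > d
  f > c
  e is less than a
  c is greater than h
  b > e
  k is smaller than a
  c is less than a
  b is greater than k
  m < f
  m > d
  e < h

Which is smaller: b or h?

h

h < c and c < f give h < f.
Then f < n extends the chain to n.
Then n < k extends the chain to k.
Then k < a extends the chain to a.
With a < b: h < c < f < n < k < a < b.
So h < b; h is the smaller of the two.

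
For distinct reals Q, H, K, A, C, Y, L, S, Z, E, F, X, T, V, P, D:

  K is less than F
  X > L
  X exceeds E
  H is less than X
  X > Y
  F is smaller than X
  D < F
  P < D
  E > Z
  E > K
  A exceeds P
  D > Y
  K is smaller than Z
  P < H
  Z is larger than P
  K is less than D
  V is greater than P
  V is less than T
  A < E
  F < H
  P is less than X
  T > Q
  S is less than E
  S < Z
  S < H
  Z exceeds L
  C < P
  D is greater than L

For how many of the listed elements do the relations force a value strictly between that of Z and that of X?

Chaining upward from Z reaches: E.
Chaining downward from X reaches: C, Y, P, L, S, K, D, A, E, F, H.
Strictly between Z and X are those in both lists: E — 1 element.

1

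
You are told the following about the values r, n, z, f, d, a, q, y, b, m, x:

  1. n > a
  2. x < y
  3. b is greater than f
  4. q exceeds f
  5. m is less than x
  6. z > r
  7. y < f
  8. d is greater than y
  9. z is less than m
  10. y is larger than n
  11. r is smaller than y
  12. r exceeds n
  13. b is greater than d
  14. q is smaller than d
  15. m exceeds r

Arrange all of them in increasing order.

a < n < r < z < m < x < y < f < q < d < b

The consecutive links are each given: a < n; n < r; r < z; z < m; m < x; x < y; y < f; f < q; q < d; d < b.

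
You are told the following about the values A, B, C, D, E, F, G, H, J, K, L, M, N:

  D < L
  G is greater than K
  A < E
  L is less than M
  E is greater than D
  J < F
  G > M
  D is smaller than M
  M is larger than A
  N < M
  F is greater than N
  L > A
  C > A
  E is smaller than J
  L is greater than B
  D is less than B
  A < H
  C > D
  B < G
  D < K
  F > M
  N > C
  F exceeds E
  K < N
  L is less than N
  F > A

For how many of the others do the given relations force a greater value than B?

Directly above B: L, G.
One step further: N, M (4 so far).
One step further: F (5 so far).
Nothing else is reachable above B; 5 in all.

5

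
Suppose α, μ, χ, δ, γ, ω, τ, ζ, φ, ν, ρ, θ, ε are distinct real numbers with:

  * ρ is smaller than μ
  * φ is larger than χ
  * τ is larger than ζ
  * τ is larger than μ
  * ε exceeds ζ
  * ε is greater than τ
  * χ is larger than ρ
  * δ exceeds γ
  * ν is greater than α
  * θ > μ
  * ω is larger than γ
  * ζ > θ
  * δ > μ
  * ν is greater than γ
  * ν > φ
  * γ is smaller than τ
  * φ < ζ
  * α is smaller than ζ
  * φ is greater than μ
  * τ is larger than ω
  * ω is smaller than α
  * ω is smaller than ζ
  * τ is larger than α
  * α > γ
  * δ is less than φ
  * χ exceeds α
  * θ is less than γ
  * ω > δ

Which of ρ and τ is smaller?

ρ < μ and μ < θ give ρ < θ.
Then θ < γ extends the chain to γ.
With γ < δ: ρ < μ < θ < γ < δ.
With δ < ω: ρ < μ < θ < γ < δ < ω.
With ω < α: ρ < μ < θ < γ < δ < ω < α.
Then α < χ extends the chain to χ.
With χ < φ: ρ < μ < θ < γ < δ < ω < α < χ < φ.
Then φ < ζ extends the chain to ζ.
With ζ < τ: ρ < μ < θ < γ < δ < ω < α < χ < φ < ζ < τ.
So ρ < τ; ρ is the smaller of the two.

ρ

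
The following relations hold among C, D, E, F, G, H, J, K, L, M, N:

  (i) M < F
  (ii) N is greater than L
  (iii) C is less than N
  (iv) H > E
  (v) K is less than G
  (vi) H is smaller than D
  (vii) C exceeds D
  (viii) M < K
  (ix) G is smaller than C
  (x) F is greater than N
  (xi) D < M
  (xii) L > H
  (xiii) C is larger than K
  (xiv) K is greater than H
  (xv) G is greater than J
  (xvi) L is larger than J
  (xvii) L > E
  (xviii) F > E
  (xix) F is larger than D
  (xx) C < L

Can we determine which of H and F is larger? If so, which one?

F

H < D and D < M give H < M.
With M < K: H < D < M < K.
Then K < G extends the chain to G.
With G < C: H < D < M < K < G < C.
With C < L: H < D < M < K < G < C < L.
Then L < N extends the chain to N.
With N < F: H < D < M < K < G < C < L < N < F.
So F is larger.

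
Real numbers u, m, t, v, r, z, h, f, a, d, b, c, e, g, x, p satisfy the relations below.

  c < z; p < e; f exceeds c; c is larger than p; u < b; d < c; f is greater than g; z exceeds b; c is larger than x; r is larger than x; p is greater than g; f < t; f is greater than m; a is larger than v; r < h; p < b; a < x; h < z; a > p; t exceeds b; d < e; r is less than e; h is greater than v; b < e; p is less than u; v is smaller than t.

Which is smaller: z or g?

g < p and p < a give g < a.
With a < x: g < p < a < x.
Then x < r extends the chain to r.
Then r < h extends the chain to h.
Then h < z extends the chain to z.
So g < z; g is the smaller of the two.

g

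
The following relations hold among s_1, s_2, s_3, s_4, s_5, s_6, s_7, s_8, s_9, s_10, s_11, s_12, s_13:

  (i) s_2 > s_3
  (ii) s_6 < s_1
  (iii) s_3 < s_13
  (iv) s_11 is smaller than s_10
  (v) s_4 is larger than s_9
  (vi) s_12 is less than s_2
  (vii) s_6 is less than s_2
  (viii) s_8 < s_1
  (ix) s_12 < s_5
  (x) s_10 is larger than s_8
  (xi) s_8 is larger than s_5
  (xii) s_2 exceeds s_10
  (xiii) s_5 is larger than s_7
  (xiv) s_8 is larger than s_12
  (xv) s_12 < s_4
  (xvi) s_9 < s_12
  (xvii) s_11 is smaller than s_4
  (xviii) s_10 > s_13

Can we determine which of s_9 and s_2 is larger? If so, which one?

Following the relations from s_9: s_9 < s_12 < s_8 < s_10 < s_2.
So s_2 is larger.

s_2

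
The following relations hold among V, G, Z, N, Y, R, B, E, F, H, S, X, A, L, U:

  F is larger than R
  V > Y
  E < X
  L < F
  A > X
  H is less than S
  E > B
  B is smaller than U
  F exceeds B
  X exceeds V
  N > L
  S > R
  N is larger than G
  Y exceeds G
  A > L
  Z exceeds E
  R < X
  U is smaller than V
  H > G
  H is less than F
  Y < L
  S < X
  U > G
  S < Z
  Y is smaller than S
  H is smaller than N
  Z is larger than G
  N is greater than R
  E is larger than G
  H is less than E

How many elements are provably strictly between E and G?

1

Chaining upward from G reaches: H, Y, U, L, S, V, F, X, Z, N, A.
Chaining downward from E reaches: H, B.
Strictly between G and E are those in both lists: H — 1 element.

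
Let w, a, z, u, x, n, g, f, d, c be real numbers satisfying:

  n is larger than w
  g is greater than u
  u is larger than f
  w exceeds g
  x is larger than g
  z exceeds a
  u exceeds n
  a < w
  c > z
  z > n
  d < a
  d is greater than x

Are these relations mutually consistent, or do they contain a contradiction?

Chaining the given relations yields u < g < x < d < a < w < n, so u < n. But one relation states n < u. These cannot both hold.

inconsistent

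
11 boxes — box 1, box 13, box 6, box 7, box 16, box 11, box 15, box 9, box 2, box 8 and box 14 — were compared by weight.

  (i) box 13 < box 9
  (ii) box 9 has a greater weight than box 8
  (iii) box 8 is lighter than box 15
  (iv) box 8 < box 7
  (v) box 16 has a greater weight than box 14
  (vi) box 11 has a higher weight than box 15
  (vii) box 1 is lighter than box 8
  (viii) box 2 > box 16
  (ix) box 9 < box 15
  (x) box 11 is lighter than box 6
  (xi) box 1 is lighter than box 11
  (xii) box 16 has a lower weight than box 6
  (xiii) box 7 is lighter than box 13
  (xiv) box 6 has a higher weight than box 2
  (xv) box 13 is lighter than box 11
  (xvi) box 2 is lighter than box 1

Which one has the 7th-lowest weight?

Piecing the relations together gives one ordering: box 14 < box 16 < box 2 < box 1 < box 8 < box 7 < box 13 < box 9 < box 15 < box 11 < box 6.
The 7th smallest is box 13.

box 13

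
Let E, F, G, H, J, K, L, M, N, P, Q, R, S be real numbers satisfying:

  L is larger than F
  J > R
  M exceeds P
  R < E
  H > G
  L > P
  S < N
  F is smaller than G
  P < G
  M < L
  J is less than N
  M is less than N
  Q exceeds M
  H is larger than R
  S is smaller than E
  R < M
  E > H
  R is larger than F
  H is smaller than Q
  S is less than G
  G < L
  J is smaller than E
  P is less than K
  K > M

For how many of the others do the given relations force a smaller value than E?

7

The elements the relations force below E are F, R, P, S, G, H, J — no chain reaches any other.
That is 7.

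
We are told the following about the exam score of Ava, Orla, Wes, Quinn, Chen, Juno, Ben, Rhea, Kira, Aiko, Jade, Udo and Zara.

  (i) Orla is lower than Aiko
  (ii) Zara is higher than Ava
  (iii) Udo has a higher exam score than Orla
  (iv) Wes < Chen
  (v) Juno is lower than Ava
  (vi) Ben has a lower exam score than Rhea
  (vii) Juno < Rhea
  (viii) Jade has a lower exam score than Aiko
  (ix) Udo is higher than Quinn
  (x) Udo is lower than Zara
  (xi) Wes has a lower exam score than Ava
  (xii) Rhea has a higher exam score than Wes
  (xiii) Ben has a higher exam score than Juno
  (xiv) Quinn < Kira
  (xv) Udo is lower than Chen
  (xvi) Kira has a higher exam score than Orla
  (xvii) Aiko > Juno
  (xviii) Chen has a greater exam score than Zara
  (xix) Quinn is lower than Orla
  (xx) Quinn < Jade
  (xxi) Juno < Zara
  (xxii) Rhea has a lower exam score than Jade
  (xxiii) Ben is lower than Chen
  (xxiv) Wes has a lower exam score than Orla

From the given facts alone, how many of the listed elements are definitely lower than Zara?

From Zara the given relations immediately reach Juno, Ava, Udo.
From those, Quinn, Wes, Orla — 6 in total.
Nothing else is reachable below Zara; 6 in all.

6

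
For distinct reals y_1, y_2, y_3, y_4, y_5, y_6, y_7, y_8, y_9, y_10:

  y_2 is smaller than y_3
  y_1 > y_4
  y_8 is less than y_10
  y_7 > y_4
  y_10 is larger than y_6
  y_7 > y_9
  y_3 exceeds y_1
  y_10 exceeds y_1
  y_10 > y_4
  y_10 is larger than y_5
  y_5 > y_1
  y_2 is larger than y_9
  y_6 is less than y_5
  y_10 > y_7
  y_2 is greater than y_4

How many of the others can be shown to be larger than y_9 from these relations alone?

4

Directly above y_9: y_2, y_7.
One step further: y_3, y_10 (4 so far).
No other element is forced above y_9 by the given relations, so the count is 4.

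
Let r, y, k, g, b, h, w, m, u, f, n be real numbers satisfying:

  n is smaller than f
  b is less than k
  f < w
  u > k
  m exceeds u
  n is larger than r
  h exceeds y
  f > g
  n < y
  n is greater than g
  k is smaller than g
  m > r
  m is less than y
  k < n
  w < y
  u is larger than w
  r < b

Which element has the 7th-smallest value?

w

Chaining the given pairs: r < b < k < g < n < f < w < u < m < y < h.
Counting 7 from the smallest end gives w.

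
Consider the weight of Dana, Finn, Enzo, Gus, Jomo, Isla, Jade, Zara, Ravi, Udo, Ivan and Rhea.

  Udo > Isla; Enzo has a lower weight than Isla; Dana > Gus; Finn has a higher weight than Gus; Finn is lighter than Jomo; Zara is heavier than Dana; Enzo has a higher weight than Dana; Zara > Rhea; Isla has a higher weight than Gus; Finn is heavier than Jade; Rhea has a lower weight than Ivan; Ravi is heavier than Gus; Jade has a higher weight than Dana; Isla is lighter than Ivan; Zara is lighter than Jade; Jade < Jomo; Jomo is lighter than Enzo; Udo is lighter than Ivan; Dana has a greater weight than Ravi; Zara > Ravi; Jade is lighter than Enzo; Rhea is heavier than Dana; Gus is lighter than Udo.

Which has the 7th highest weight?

Jade

The consecutive relations fix a unique order: Gus < Ravi < Dana < Rhea < Zara < Jade < Finn < Jomo < Enzo < Isla < Udo < Ivan.
Counting 7 from the largest end gives Jade.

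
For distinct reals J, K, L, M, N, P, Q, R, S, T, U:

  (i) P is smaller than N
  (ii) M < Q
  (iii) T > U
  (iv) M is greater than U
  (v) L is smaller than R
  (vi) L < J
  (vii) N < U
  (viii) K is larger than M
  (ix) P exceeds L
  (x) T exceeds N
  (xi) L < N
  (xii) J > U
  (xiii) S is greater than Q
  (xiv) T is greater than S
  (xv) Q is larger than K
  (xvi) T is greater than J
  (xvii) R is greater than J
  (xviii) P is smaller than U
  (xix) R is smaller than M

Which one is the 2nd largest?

S

Piecing the relations together gives one ordering: L < P < N < U < J < R < M < K < Q < S < T.
Counting 2 from the largest end gives S.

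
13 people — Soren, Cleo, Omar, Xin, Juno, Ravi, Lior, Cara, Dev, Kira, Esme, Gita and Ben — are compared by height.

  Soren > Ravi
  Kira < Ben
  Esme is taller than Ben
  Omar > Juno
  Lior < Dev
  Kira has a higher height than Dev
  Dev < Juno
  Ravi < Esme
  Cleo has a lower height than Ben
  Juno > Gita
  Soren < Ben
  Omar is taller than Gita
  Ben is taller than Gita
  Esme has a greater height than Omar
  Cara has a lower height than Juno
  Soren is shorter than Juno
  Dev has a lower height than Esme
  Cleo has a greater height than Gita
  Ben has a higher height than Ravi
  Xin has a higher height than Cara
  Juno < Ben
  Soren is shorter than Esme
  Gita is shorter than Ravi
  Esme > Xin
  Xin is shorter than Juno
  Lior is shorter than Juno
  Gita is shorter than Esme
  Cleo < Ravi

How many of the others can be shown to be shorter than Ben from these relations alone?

From Ben the given relations immediately reach Gita, Cleo, Ravi, Soren, Kira, Juno.
From those, Lior, Dev, Cara, Xin — 10 in total.
No other element is forced below Ben by the given relations, so the count is 10.

10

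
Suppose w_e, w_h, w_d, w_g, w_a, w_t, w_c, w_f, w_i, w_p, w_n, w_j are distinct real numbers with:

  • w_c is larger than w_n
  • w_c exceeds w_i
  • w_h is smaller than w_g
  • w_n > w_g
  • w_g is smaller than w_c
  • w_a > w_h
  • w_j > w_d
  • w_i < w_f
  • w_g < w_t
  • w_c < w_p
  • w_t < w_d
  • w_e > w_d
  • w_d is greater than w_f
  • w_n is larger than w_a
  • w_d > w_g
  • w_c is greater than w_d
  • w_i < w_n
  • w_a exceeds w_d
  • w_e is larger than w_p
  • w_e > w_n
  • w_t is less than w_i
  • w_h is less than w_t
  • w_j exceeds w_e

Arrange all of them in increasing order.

w_h < w_g < w_t < w_i < w_f < w_d < w_a < w_n < w_c < w_p < w_e < w_j

The consecutive links are each given: w_h < w_g; w_g < w_t; w_t < w_i; w_i < w_f; w_f < w_d; w_d < w_a; w_a < w_n; w_n < w_c; w_c < w_p; w_p < w_e; w_e < w_j.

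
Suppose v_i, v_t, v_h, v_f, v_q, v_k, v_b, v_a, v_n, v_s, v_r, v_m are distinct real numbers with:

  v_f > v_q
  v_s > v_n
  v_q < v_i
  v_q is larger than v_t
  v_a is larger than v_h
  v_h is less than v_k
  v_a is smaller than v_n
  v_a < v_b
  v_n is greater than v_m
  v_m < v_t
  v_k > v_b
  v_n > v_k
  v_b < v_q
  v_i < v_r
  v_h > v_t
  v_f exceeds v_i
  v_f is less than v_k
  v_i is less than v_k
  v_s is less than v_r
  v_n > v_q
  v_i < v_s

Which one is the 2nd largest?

v_s

Chaining the given pairs: v_m < v_t < v_h < v_a < v_b < v_q < v_i < v_f < v_k < v_n < v_s < v_r.
The 2nd largest is v_s.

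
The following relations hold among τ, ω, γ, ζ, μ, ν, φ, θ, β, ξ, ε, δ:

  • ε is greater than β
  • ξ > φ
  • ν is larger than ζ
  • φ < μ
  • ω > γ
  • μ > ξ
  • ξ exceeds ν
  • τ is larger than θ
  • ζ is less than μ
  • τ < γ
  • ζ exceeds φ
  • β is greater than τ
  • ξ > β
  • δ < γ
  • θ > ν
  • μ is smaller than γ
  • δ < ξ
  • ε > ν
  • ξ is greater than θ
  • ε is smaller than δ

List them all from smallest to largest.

The consecutive links are each given: φ < ζ; ζ < ν; ν < θ; θ < τ; τ < β; β < ε; ε < δ; δ < ξ; ξ < μ; μ < γ; γ < ω.

φ < ζ < ν < θ < τ < β < ε < δ < ξ < μ < γ < ω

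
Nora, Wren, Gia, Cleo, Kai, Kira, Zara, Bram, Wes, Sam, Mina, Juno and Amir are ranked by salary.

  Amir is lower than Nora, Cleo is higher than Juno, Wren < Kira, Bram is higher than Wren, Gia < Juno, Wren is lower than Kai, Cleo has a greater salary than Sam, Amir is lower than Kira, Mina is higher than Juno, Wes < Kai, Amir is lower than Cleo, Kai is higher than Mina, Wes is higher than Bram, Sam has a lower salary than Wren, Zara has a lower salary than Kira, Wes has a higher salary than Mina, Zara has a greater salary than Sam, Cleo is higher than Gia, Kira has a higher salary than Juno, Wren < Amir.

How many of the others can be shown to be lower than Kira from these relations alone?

The elements the relations force below Kira are Sam, Gia, Wren, Amir, Juno, Zara — no chain reaches any other.
That is 6.

6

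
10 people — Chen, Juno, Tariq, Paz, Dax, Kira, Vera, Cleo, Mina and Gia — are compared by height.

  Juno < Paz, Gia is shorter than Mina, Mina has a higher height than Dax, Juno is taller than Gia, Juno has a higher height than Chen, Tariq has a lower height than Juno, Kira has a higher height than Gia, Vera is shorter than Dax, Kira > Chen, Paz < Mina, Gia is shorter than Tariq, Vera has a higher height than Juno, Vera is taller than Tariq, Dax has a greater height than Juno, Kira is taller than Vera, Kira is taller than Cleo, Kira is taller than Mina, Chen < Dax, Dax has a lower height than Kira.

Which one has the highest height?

Chaining downward from Kira: directly below it, Gia, Chen, Vera, Dax, Cleo, Mina; then Tariq, Juno, Paz.
That covers every other element, and nothing is given above Kira, so Kira is the highest height.

Kira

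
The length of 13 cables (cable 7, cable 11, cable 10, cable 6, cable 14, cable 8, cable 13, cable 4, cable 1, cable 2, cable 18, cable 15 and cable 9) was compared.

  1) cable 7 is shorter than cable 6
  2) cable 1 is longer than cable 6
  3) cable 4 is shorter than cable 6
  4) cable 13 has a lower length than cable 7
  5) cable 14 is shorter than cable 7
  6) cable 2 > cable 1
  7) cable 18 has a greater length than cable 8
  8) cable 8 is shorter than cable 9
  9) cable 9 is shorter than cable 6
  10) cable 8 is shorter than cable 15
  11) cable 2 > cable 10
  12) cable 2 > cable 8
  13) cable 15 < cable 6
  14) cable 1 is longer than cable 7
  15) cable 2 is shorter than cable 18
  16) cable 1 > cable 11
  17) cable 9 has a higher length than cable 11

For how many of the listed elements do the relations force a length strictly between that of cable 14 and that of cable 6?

The relations place cable 14 below cable 6. An element lies strictly between them when it is forced above cable 14 and also forced below cable 6.
Above cable 14: {cable 7, cable 1, cable 2, cable 18}. Below cable 6: {cable 8, cable 11, cable 15, cable 13, cable 7, cable 4, cable 9}.
Intersection: {cable 7} — 1.

1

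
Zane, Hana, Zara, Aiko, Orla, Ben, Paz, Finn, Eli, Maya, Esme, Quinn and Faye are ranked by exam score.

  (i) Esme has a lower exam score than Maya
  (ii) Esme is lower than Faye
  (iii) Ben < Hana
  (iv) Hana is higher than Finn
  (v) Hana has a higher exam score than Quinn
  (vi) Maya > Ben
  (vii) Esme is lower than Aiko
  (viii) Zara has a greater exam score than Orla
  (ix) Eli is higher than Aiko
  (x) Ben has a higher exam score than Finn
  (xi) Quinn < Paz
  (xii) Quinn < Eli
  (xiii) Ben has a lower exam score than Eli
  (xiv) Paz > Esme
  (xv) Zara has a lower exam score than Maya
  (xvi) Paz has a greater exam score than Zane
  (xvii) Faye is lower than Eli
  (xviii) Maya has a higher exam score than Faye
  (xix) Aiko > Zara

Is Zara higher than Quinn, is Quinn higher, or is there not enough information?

undetermined

Following every chain through Quinn: above Quinn we get Paz, Eli, Hana.
Zara is not reached, and no chain runs the other way from Zara to Quinn.
So the given relations leave the order of Quinn and Zara undetermined.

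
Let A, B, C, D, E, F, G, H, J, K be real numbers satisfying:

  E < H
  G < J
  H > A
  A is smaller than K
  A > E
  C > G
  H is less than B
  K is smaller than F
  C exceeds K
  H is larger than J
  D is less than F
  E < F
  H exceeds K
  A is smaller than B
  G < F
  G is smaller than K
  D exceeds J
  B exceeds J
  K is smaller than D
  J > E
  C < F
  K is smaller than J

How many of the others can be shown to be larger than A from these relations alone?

7

The elements the relations force above A are K, J, D, H, C, F, B — no chain reaches any other.
That is 7.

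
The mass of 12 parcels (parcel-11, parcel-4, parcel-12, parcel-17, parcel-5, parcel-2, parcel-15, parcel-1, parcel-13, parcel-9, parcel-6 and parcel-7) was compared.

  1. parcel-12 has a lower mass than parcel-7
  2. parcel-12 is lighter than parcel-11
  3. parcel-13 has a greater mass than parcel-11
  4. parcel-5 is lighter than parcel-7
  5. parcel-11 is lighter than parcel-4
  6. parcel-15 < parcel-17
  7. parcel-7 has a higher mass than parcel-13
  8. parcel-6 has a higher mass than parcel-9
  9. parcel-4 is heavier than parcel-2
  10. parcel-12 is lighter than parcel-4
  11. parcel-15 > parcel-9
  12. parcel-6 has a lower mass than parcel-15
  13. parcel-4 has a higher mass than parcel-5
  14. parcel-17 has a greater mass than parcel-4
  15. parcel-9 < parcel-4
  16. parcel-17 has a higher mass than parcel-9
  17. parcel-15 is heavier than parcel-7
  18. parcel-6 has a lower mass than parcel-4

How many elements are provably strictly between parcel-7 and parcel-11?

1

The relations place parcel-11 below parcel-7. An element lies strictly between them when it is forced above parcel-11 and also forced below parcel-7.
Above parcel-11: {parcel-13, parcel-15, parcel-4, parcel-17}. Below parcel-7: {parcel-12, parcel-13, parcel-5}.
Intersection: {parcel-13} — 1.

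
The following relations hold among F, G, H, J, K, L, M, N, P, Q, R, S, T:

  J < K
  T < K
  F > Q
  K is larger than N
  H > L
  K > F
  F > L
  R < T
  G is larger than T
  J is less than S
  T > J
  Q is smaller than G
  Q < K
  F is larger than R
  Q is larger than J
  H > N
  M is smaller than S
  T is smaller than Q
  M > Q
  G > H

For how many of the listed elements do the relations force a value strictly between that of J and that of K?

Chaining upward from J reaches: T, Q, G, M, S, F.
Chaining downward from K reaches: L, R, T, Q, N, F.
Strictly between J and K are those in both lists: T, Q, F — 3 elements.

3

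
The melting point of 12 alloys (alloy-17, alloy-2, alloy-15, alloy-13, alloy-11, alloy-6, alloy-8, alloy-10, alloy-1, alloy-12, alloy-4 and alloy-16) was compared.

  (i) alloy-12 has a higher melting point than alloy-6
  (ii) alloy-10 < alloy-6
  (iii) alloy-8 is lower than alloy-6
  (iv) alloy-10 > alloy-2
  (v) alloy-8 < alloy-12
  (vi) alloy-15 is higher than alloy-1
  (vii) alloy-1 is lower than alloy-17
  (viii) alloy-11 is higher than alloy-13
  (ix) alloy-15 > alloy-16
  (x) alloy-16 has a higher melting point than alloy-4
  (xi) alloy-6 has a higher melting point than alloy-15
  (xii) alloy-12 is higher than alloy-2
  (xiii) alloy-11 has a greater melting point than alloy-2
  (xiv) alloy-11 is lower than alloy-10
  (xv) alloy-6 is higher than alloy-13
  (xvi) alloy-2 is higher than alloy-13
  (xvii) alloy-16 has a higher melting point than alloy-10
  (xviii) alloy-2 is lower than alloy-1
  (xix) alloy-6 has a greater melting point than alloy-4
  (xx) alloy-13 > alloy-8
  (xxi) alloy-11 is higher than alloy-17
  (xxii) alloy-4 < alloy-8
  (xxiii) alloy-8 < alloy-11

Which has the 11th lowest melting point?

Piecing the relations together gives one ordering: alloy-4 < alloy-8 < alloy-13 < alloy-2 < alloy-1 < alloy-17 < alloy-11 < alloy-10 < alloy-16 < alloy-15 < alloy-6 < alloy-12.
The 11th smallest is alloy-6.

alloy-6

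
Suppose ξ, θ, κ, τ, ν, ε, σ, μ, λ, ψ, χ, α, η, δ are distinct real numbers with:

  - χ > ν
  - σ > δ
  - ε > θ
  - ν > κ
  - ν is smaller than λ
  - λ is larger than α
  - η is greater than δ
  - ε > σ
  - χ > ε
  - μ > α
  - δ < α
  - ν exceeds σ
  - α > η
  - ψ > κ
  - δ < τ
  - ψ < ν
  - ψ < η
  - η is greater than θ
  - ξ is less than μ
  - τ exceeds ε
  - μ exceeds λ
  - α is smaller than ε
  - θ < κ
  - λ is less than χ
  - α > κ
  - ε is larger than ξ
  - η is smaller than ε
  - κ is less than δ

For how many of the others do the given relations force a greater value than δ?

The elements the relations force above δ are η, σ, ν, α, λ, μ, ε, χ, τ — no chain reaches any other.
That is 9.

9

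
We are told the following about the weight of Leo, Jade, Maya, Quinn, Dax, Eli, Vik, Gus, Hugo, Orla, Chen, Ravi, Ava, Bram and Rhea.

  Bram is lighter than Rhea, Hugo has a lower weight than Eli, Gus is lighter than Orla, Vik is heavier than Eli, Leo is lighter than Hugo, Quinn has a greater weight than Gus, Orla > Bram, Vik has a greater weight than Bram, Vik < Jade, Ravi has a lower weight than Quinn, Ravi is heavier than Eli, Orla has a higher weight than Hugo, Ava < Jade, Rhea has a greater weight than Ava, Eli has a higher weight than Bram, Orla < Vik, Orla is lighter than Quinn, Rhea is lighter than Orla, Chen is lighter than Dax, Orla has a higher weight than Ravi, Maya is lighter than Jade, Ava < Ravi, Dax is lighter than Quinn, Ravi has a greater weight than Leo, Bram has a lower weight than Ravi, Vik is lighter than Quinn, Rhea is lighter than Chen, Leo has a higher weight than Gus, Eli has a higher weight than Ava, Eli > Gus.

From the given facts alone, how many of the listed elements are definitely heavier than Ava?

9

From Ava the given relations immediately reach Eli, Ravi, Rhea, Jade.
From those, Orla, Chen, Vik, Quinn — 8 in total.
From those, Dax — 9 in total.
No other element is forced above Ava by the given relations, so the count is 9.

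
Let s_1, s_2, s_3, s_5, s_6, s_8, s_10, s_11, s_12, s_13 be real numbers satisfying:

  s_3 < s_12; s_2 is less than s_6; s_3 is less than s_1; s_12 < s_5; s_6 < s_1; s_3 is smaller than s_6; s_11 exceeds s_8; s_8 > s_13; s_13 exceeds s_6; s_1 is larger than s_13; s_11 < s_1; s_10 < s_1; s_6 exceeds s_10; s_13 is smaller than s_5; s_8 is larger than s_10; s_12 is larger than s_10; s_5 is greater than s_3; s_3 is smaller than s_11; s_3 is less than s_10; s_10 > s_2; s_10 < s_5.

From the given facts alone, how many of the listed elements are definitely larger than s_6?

From s_6 the given relations immediately reach s_13, s_1.
From those, s_8, s_5 — 4 in total.
From those, s_11 — 5 in total.
No other element is forced above s_6 by the given relations, so the count is 5.

5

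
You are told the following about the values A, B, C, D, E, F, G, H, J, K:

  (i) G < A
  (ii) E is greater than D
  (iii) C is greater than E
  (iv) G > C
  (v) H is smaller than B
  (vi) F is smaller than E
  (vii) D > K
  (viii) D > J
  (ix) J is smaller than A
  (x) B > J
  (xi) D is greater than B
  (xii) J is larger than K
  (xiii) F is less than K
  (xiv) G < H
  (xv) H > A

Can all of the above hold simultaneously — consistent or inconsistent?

We have B < D stated directly, yet also D < E < C < G < A < H < B by chaining the others — so D < B. Contradiction.

inconsistent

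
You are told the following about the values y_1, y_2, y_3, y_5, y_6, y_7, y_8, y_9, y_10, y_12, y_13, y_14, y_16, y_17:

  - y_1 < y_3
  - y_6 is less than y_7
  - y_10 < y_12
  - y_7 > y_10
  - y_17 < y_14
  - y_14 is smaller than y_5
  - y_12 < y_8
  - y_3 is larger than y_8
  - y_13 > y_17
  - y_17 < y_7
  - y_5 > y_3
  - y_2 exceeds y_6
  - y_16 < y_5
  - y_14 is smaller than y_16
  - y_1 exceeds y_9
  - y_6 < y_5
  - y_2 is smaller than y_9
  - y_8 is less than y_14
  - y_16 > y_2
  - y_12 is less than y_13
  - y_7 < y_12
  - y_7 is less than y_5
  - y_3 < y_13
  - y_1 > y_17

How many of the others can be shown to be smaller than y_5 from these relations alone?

12

From y_5 the given relations immediately reach y_6, y_7, y_3, y_14, y_16.
From those, y_2, y_17, y_10, y_1, y_8 — 10 in total.
From those, y_9, y_12 — 12 in total.
Nothing else is reachable below y_5; 12 in all.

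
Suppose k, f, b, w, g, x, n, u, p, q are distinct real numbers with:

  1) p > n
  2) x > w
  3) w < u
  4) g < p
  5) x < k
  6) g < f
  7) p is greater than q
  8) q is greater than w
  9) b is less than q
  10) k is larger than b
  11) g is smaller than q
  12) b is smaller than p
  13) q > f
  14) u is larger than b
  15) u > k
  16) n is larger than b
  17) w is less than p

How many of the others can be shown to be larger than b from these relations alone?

5

From b the given relations immediately reach k, n, q, p, u.
No other element is forced above b by the given relations, so the count is 5.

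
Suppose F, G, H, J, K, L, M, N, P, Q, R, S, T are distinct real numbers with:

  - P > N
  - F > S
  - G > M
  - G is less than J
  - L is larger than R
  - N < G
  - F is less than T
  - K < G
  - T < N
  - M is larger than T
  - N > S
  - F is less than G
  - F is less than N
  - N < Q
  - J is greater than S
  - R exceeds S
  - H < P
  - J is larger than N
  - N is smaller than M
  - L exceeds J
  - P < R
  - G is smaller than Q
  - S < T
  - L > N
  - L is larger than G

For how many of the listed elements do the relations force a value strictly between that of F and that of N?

Chaining upward from F reaches: T, M, P, G, R, J, Q, L.
Chaining downward from N reaches: S, T.
Strictly between F and N are those in both lists: T — 1 element.

1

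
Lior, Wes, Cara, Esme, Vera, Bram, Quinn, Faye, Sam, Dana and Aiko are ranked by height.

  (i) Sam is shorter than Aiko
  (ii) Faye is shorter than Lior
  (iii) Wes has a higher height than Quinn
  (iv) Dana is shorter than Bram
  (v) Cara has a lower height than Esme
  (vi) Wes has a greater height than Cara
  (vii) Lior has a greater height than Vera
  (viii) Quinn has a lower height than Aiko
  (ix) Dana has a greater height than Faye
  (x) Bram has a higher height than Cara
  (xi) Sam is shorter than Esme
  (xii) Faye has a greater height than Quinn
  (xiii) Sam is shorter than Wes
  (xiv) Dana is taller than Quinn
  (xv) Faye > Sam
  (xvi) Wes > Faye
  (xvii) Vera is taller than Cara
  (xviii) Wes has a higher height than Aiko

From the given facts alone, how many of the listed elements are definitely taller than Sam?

7

From Sam the given relations immediately reach Faye, Aiko, Esme, Wes.
From those, Dana, Lior — 6 in total.
From those, Bram — 7 in total.
Nothing else is reachable above Sam; 7 in all.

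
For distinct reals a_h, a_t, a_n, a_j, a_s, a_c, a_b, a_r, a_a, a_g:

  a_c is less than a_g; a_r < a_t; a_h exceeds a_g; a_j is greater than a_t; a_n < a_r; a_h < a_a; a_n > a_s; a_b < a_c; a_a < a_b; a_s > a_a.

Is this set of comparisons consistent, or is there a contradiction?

inconsistent

We have a_a < a_b stated directly, yet also a_b < a_c < a_g < a_h < a_a by chaining the others — so a_b < a_a. Contradiction.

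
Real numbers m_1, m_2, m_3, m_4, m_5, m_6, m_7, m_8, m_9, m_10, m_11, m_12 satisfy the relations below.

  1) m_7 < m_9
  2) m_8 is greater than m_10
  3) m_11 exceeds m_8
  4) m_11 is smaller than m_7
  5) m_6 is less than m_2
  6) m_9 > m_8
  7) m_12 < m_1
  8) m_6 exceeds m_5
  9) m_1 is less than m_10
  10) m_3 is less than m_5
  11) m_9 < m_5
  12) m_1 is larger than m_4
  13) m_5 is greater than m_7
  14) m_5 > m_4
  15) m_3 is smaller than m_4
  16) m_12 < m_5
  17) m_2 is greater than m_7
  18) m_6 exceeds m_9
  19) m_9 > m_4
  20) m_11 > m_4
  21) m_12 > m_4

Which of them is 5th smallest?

Chaining the given pairs: m_3 < m_4 < m_12 < m_1 < m_10 < m_8 < m_11 < m_7 < m_9 < m_5 < m_6 < m_2.
The 5th smallest is m_10.

m_10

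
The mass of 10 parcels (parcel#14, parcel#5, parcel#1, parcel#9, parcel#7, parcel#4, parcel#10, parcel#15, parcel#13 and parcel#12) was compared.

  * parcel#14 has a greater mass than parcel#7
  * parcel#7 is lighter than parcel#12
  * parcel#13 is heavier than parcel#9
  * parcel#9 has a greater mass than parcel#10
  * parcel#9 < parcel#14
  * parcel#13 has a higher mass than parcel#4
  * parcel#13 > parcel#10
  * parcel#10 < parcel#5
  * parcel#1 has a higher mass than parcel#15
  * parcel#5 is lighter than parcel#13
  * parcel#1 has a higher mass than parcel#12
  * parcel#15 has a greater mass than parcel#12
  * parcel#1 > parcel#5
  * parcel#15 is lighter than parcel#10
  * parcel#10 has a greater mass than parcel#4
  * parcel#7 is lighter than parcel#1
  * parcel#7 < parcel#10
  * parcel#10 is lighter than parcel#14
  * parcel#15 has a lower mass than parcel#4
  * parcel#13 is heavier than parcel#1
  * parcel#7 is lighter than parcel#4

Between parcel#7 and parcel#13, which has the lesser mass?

Following the relations from parcel#7: parcel#7 < parcel#12 < parcel#15 < parcel#4 < parcel#10 < parcel#5 < parcel#13.
So parcel#7 < parcel#13; parcel#7 is the lighter of the two.

parcel#7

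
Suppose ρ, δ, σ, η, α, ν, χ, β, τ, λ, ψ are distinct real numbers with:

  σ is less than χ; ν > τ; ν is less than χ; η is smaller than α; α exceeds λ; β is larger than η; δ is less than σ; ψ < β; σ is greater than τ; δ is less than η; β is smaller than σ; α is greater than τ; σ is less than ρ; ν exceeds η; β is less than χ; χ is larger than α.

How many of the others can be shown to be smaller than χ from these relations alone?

9

Directly below χ: β, σ, α, ν.
One step further: δ, τ, η, λ, ψ (9 so far).
No other element is forced below χ by the given relations, so the count is 9.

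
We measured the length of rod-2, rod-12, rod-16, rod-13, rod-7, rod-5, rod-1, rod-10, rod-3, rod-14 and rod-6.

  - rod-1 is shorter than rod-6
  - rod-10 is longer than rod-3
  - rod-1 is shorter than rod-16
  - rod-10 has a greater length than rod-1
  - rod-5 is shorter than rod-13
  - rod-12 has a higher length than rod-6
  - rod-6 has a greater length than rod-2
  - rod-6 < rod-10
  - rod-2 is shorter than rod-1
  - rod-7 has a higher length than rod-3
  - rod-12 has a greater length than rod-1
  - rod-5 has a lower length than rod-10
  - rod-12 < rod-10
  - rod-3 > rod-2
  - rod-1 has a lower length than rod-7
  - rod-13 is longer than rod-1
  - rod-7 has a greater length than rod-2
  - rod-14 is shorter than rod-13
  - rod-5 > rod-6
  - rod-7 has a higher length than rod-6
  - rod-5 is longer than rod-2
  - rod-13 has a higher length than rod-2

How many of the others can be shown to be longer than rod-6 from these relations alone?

Directly above rod-6: rod-5, rod-12, rod-7, rod-10.
One step further: rod-13 (5 so far).
Nothing else is reachable above rod-6; 5 in all.

5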